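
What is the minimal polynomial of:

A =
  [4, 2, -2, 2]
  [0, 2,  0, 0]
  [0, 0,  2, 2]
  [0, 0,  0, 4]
x^2 - 6*x + 8

The characteristic polynomial is χ_A(x) = (x - 4)^2*(x - 2)^2, so the eigenvalues are known. The minimal polynomial is
  m_A(x) = Π_λ (x − λ)^{k_λ}
where k_λ is the size of the *largest* Jordan block for λ (equivalently, the smallest k with (A − λI)^k v = 0 for every generalised eigenvector v of λ).

  λ = 2: largest Jordan block has size 1, contributing (x − 2)
  λ = 4: largest Jordan block has size 1, contributing (x − 4)

So m_A(x) = (x - 4)*(x - 2) = x^2 - 6*x + 8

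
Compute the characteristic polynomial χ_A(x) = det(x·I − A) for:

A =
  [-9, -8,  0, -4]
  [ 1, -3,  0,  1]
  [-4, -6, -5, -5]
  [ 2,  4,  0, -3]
x^4 + 20*x^3 + 150*x^2 + 500*x + 625

Expanding det(x·I − A) (e.g. by cofactor expansion or by noting that A is similar to its Jordan form J, which has the same characteristic polynomial as A) gives
  χ_A(x) = x^4 + 20*x^3 + 150*x^2 + 500*x + 625
which factors as (x + 5)^4. The eigenvalues (with algebraic multiplicities) are λ = -5 with multiplicity 4.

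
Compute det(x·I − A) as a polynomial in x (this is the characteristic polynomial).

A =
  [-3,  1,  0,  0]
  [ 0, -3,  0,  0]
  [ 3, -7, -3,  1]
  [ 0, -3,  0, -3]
x^4 + 12*x^3 + 54*x^2 + 108*x + 81

Expanding det(x·I − A) (e.g. by cofactor expansion or by noting that A is similar to its Jordan form J, which has the same characteristic polynomial as A) gives
  χ_A(x) = x^4 + 12*x^3 + 54*x^2 + 108*x + 81
which factors as (x + 3)^4. The eigenvalues (with algebraic multiplicities) are λ = -3 with multiplicity 4.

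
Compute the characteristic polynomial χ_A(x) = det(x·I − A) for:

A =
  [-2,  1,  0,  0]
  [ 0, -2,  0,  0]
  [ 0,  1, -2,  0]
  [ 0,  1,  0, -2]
x^4 + 8*x^3 + 24*x^2 + 32*x + 16

Expanding det(x·I − A) (e.g. by cofactor expansion or by noting that A is similar to its Jordan form J, which has the same characteristic polynomial as A) gives
  χ_A(x) = x^4 + 8*x^3 + 24*x^2 + 32*x + 16
which factors as (x + 2)^4. The eigenvalues (with algebraic multiplicities) are λ = -2 with multiplicity 4.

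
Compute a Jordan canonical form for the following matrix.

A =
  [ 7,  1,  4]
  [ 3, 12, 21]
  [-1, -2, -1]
J_3(6)

The characteristic polynomial is
  det(x·I − A) = x^3 - 18*x^2 + 108*x - 216 = (x - 6)^3

Eigenvalues and multiplicities (the geometric multiplicity of λ is n − rank(A − λI), which equals the number of Jordan blocks for λ):
  λ = 6: algebraic multiplicity = 3, geometric multiplicity = 1

Determining the block sizes for each eigenvalue:
  λ = 6: one block (gm = 1), so the single block has size am = 3 → block sizes [3]

Assembling the blocks gives a Jordan form
J =
  [6, 1, 0]
  [0, 6, 1]
  [0, 0, 6]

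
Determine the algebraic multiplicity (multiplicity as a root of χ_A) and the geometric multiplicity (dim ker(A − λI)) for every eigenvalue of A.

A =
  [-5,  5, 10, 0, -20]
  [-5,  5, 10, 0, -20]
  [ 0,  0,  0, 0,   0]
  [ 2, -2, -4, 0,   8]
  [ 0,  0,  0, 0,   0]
λ = 0: alg = 5, geom = 4

Step 1 — factor the characteristic polynomial to read off the algebraic multiplicities:
  χ_A(x) = x^5

Step 2 — compute geometric multiplicities via the rank-nullity identity g(λ) = n − rank(A − λI):
  rank(A − (0)·I) = 1, so dim ker(A − (0)·I) = n − 1 = 4

Summary:
  λ = 0: algebraic multiplicity = 5, geometric multiplicity = 4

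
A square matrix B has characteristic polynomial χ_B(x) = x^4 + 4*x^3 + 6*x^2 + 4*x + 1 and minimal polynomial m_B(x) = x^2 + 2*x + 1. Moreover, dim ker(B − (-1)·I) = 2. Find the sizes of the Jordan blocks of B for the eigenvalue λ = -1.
Block sizes for λ = -1: [2, 2]

Step 1 — from the characteristic polynomial, algebraic multiplicity of λ = -1 is 4. From dim ker(B − (-1)·I) = 2, there are exactly 2 Jordan blocks for λ = -1.
Step 2 — from the minimal polynomial, the factor (x + 1)^2 tells us the largest block for λ = -1 has size 2.
Step 3 — with total size 4, 2 blocks, and largest block 2, the block sizes (in nonincreasing order) are [2, 2].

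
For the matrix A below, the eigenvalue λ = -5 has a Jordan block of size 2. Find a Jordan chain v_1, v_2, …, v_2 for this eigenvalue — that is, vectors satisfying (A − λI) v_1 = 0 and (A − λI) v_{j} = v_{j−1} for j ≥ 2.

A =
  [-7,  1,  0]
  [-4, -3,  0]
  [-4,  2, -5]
A Jordan chain for λ = -5 of length 2:
v_1 = (-2, -4, -4)ᵀ
v_2 = (1, 0, 0)ᵀ

Let N = A − (-5)·I. We want v_2 with N^2 v_2 = 0 but N^1 v_2 ≠ 0; then v_{j-1} := N · v_j for j = 2, …, 2.

Pick v_2 = (1, 0, 0)ᵀ.
Then v_1 = N · v_2 = (-2, -4, -4)ᵀ.

Sanity check: (A − (-5)·I) v_1 = (0, 0, 0)ᵀ = 0. ✓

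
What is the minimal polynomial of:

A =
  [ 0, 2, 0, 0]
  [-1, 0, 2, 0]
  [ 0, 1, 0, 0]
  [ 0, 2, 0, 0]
x^3

The characteristic polynomial is χ_A(x) = x^4, so the eigenvalues are known. The minimal polynomial is
  m_A(x) = Π_λ (x − λ)^{k_λ}
where k_λ is the size of the *largest* Jordan block for λ (equivalently, the smallest k with (A − λI)^k v = 0 for every generalised eigenvector v of λ).

  λ = 0: largest Jordan block has size 3, contributing (x − 0)^3

So m_A(x) = x^3 = x^3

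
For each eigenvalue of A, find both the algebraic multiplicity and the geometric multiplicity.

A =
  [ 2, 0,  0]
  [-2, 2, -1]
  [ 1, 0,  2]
λ = 2: alg = 3, geom = 1

Step 1 — factor the characteristic polynomial to read off the algebraic multiplicities:
  χ_A(x) = (x - 2)^3

Step 2 — compute geometric multiplicities via the rank-nullity identity g(λ) = n − rank(A − λI):
  rank(A − (2)·I) = 2, so dim ker(A − (2)·I) = n − 2 = 1

Summary:
  λ = 2: algebraic multiplicity = 3, geometric multiplicity = 1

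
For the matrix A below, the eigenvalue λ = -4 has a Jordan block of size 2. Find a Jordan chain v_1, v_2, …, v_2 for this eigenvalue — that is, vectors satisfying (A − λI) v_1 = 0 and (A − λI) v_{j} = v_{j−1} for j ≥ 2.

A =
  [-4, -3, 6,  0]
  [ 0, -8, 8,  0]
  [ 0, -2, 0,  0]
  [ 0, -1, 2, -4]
A Jordan chain for λ = -4 of length 2:
v_1 = (-3, -4, -2, -1)ᵀ
v_2 = (0, 1, 0, 0)ᵀ

Let N = A − (-4)·I. We want v_2 with N^2 v_2 = 0 but N^1 v_2 ≠ 0; then v_{j-1} := N · v_j for j = 2, …, 2.

Pick v_2 = (0, 1, 0, 0)ᵀ.
Then v_1 = N · v_2 = (-3, -4, -2, -1)ᵀ.

Sanity check: (A − (-4)·I) v_1 = (0, 0, 0, 0)ᵀ = 0. ✓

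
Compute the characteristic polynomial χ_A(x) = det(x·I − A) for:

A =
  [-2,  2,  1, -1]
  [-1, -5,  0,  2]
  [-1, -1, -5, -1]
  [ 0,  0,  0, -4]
x^4 + 16*x^3 + 96*x^2 + 256*x + 256

Expanding det(x·I − A) (e.g. by cofactor expansion or by noting that A is similar to its Jordan form J, which has the same characteristic polynomial as A) gives
  χ_A(x) = x^4 + 16*x^3 + 96*x^2 + 256*x + 256
which factors as (x + 4)^4. The eigenvalues (with algebraic multiplicities) are λ = -4 with multiplicity 4.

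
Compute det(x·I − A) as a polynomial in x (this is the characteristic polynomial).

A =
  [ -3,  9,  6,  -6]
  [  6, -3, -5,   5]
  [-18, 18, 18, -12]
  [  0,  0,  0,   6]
x^4 - 18*x^3 + 117*x^2 - 324*x + 324

Expanding det(x·I − A) (e.g. by cofactor expansion or by noting that A is similar to its Jordan form J, which has the same characteristic polynomial as A) gives
  χ_A(x) = x^4 - 18*x^3 + 117*x^2 - 324*x + 324
which factors as (x - 6)^2*(x - 3)^2. The eigenvalues (with algebraic multiplicities) are λ = 3 with multiplicity 2, λ = 6 with multiplicity 2.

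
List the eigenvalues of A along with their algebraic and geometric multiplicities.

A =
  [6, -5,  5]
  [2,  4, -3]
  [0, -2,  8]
λ = 6: alg = 3, geom = 1

Step 1 — factor the characteristic polynomial to read off the algebraic multiplicities:
  χ_A(x) = (x - 6)^3

Step 2 — compute geometric multiplicities via the rank-nullity identity g(λ) = n − rank(A − λI):
  rank(A − (6)·I) = 2, so dim ker(A − (6)·I) = n − 2 = 1

Summary:
  λ = 6: algebraic multiplicity = 3, geometric multiplicity = 1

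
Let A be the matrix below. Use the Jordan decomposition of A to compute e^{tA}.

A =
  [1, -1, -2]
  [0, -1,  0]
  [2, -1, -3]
e^{tA} =
  [2*t*exp(-t) + exp(-t), -t*exp(-t), -2*t*exp(-t)]
  [0, exp(-t), 0]
  [2*t*exp(-t), -t*exp(-t), -2*t*exp(-t) + exp(-t)]

Strategy: write A = P · J · P⁻¹ where J is a Jordan canonical form, so e^{tA} = P · e^{tJ} · P⁻¹, and e^{tJ} can be computed block-by-block.

A has Jordan form
J =
  [-1,  1,  0]
  [ 0, -1,  0]
  [ 0,  0, -1]
(up to reordering of blocks).

Per-block formulas:
  For a 2×2 Jordan block J_2(-1): exp(t · J_2(-1)) = e^(-1t)·(I + t·N), where N is the 2×2 nilpotent shift.
  For a 1×1 block at λ = -1: exp(t · [-1]) = [e^(-1t)].

After assembling e^{tJ} and conjugating by P, we get:

e^{tA} =
  [2*t*exp(-t) + exp(-t), -t*exp(-t), -2*t*exp(-t)]
  [0, exp(-t), 0]
  [2*t*exp(-t), -t*exp(-t), -2*t*exp(-t) + exp(-t)]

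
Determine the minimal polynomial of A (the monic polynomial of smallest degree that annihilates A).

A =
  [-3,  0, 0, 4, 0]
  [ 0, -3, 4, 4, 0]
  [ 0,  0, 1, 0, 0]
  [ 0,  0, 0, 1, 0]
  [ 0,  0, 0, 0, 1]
x^2 + 2*x - 3

The characteristic polynomial is χ_A(x) = (x - 1)^3*(x + 3)^2, so the eigenvalues are known. The minimal polynomial is
  m_A(x) = Π_λ (x − λ)^{k_λ}
where k_λ is the size of the *largest* Jordan block for λ (equivalently, the smallest k with (A − λI)^k v = 0 for every generalised eigenvector v of λ).

  λ = -3: largest Jordan block has size 1, contributing (x + 3)
  λ = 1: largest Jordan block has size 1, contributing (x − 1)

So m_A(x) = (x - 1)*(x + 3) = x^2 + 2*x - 3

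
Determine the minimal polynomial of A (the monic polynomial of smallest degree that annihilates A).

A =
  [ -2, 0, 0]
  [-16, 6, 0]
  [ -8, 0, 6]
x^2 - 4*x - 12

The characteristic polynomial is χ_A(x) = (x - 6)^2*(x + 2), so the eigenvalues are known. The minimal polynomial is
  m_A(x) = Π_λ (x − λ)^{k_λ}
where k_λ is the size of the *largest* Jordan block for λ (equivalently, the smallest k with (A − λI)^k v = 0 for every generalised eigenvector v of λ).

  λ = -2: largest Jordan block has size 1, contributing (x + 2)
  λ = 6: largest Jordan block has size 1, contributing (x − 6)

So m_A(x) = (x - 6)*(x + 2) = x^2 - 4*x - 12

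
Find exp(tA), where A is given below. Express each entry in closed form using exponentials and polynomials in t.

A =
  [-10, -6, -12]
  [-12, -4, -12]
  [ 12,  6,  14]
e^{tA} =
  [-exp(2*t) + 2*exp(-4*t), -exp(2*t) + exp(-4*t), -2*exp(2*t) + 2*exp(-4*t)]
  [-2*exp(2*t) + 2*exp(-4*t), exp(-4*t), -2*exp(2*t) + 2*exp(-4*t)]
  [2*exp(2*t) - 2*exp(-4*t), exp(2*t) - exp(-4*t), 3*exp(2*t) - 2*exp(-4*t)]

Strategy: write A = P · J · P⁻¹ where J is a Jordan canonical form, so e^{tA} = P · e^{tJ} · P⁻¹, and e^{tJ} can be computed block-by-block.

A has Jordan form
J =
  [-4, 0, 0]
  [ 0, 2, 0]
  [ 0, 0, 2]
(up to reordering of blocks).

Per-block formulas:
  For a 1×1 block at λ = 2: exp(t · [2]) = [e^(2t)].
  For a 1×1 block at λ = -4: exp(t · [-4]) = [e^(-4t)].

After assembling e^{tJ} and conjugating by P, we get:

e^{tA} =
  [-exp(2*t) + 2*exp(-4*t), -exp(2*t) + exp(-4*t), -2*exp(2*t) + 2*exp(-4*t)]
  [-2*exp(2*t) + 2*exp(-4*t), exp(-4*t), -2*exp(2*t) + 2*exp(-4*t)]
  [2*exp(2*t) - 2*exp(-4*t), exp(2*t) - exp(-4*t), 3*exp(2*t) - 2*exp(-4*t)]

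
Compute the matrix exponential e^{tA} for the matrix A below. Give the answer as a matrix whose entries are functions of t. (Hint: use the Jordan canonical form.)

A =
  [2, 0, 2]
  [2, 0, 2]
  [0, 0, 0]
e^{tA} =
  [exp(2*t), 0, exp(2*t) - 1]
  [exp(2*t) - 1, 1, exp(2*t) - 1]
  [0, 0, 1]

Strategy: write A = P · J · P⁻¹ where J is a Jordan canonical form, so e^{tA} = P · e^{tJ} · P⁻¹, and e^{tJ} can be computed block-by-block.

A has Jordan form
J =
  [0, 0, 0]
  [0, 0, 0]
  [0, 0, 2]
(up to reordering of blocks).

Per-block formulas:
  For a 1×1 block at λ = 2: exp(t · [2]) = [e^(2t)].
  For a 1×1 block at λ = 0: exp(t · [0]) = [e^(0t)].

After assembling e^{tJ} and conjugating by P, we get:

e^{tA} =
  [exp(2*t), 0, exp(2*t) - 1]
  [exp(2*t) - 1, 1, exp(2*t) - 1]
  [0, 0, 1]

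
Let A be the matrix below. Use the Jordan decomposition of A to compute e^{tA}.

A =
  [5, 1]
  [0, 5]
e^{tA} =
  [exp(5*t), t*exp(5*t)]
  [0, exp(5*t)]

Strategy: write A = P · J · P⁻¹ where J is a Jordan canonical form, so e^{tA} = P · e^{tJ} · P⁻¹, and e^{tJ} can be computed block-by-block.

A has Jordan form
J =
  [5, 1]
  [0, 5]
(up to reordering of blocks).

Per-block formulas:
  For a 2×2 Jordan block J_2(5): exp(t · J_2(5)) = e^(5t)·(I + t·N), where N is the 2×2 nilpotent shift.

After assembling e^{tJ} and conjugating by P, we get:

e^{tA} =
  [exp(5*t), t*exp(5*t)]
  [0, exp(5*t)]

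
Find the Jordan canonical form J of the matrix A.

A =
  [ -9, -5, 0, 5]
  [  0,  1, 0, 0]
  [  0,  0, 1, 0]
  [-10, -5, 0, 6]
J_1(-4) ⊕ J_1(1) ⊕ J_1(1) ⊕ J_1(1)

The characteristic polynomial is
  det(x·I − A) = x^4 + x^3 - 9*x^2 + 11*x - 4 = (x - 1)^3*(x + 4)

Eigenvalues and multiplicities (the geometric multiplicity of λ is n − rank(A − λI), which equals the number of Jordan blocks for λ):
  λ = -4: algebraic multiplicity = 1, geometric multiplicity = 1
  λ = 1: algebraic multiplicity = 3, geometric multiplicity = 3

Determining the block sizes for each eigenvalue:
  λ = -4: one block (gm = 1), so the single block has size am = 1 → block sizes [1]
  λ = 1: gm = am = 3, so every block has size 1 → block sizes [1, 1, 1]

Assembling the blocks gives a Jordan form
J =
  [-4, 0, 0, 0]
  [ 0, 1, 0, 0]
  [ 0, 0, 1, 0]
  [ 0, 0, 0, 1]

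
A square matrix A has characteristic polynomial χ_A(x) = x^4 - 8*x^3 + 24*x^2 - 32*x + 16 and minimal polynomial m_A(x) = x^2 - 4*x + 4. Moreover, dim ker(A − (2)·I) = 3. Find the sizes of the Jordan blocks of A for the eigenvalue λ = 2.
Block sizes for λ = 2: [2, 1, 1]

Step 1 — from the characteristic polynomial, algebraic multiplicity of λ = 2 is 4. From dim ker(A − (2)·I) = 3, there are exactly 3 Jordan blocks for λ = 2.
Step 2 — from the minimal polynomial, the factor (x − 2)^2 tells us the largest block for λ = 2 has size 2.
Step 3 — with total size 4, 3 blocks, and largest block 2, the block sizes (in nonincreasing order) are [2, 1, 1].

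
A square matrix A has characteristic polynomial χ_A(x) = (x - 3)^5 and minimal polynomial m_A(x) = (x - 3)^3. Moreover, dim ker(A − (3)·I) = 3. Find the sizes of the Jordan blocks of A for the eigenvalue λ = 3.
Block sizes for λ = 3: [3, 1, 1]

Step 1 — from the characteristic polynomial, algebraic multiplicity of λ = 3 is 5. From dim ker(A − (3)·I) = 3, there are exactly 3 Jordan blocks for λ = 3.
Step 2 — from the minimal polynomial, the factor (x − 3)^3 tells us the largest block for λ = 3 has size 3.
Step 3 — with total size 5, 3 blocks, and largest block 3, the block sizes (in nonincreasing order) are [3, 1, 1].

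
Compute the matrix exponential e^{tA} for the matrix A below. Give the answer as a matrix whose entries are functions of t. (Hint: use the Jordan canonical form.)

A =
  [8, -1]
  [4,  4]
e^{tA} =
  [2*t*exp(6*t) + exp(6*t), -t*exp(6*t)]
  [4*t*exp(6*t), -2*t*exp(6*t) + exp(6*t)]

Strategy: write A = P · J · P⁻¹ where J is a Jordan canonical form, so e^{tA} = P · e^{tJ} · P⁻¹, and e^{tJ} can be computed block-by-block.

A has Jordan form
J =
  [6, 1]
  [0, 6]
(up to reordering of blocks).

Per-block formulas:
  For a 2×2 Jordan block J_2(6): exp(t · J_2(6)) = e^(6t)·(I + t·N), where N is the 2×2 nilpotent shift.

After assembling e^{tJ} and conjugating by P, we get:

e^{tA} =
  [2*t*exp(6*t) + exp(6*t), -t*exp(6*t)]
  [4*t*exp(6*t), -2*t*exp(6*t) + exp(6*t)]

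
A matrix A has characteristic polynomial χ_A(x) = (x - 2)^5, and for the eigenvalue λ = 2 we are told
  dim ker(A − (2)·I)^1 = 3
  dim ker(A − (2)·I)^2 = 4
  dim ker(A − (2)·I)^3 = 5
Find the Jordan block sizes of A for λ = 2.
Block sizes for λ = 2: [3, 1, 1]

From the dimensions of kernels of powers, the number of Jordan blocks of size at least j is d_j − d_{j−1} where d_j = dim ker(N^j) (with d_0 = 0). Computing the differences gives [3, 1, 1].
The number of blocks of size exactly k is (#blocks of size ≥ k) − (#blocks of size ≥ k + 1), so the partition is: 2 block(s) of size 1, 1 block(s) of size 3.
In nonincreasing order the block sizes are [3, 1, 1].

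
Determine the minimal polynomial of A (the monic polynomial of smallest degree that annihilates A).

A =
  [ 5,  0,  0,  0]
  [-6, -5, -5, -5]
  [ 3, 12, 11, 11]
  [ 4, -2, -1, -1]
x^4 - 10*x^3 + 25*x^2

The characteristic polynomial is χ_A(x) = x^2*(x - 5)^2, so the eigenvalues are known. The minimal polynomial is
  m_A(x) = Π_λ (x − λ)^{k_λ}
where k_λ is the size of the *largest* Jordan block for λ (equivalently, the smallest k with (A − λI)^k v = 0 for every generalised eigenvector v of λ).

  λ = 0: largest Jordan block has size 2, contributing (x − 0)^2
  λ = 5: largest Jordan block has size 2, contributing (x − 5)^2

So m_A(x) = x^2*(x - 5)^2 = x^4 - 10*x^3 + 25*x^2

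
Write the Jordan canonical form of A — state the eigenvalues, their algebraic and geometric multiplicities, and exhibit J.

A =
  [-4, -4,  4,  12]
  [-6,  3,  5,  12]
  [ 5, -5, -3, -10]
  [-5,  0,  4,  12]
J_3(2) ⊕ J_1(2)

The characteristic polynomial is
  det(x·I − A) = x^4 - 8*x^3 + 24*x^2 - 32*x + 16 = (x - 2)^4

Eigenvalues and multiplicities (the geometric multiplicity of λ is n − rank(A − λI), which equals the number of Jordan blocks for λ):
  λ = 2: algebraic multiplicity = 4, geometric multiplicity = 2

Determining the block sizes for each eigenvalue:
  λ = 2: with am = 4 and gm = 2, the partition is not yet determined (e.g. several partitions of 4 into 2 parts exist). Let N = A − (2)·I. Computing rank(N^1) = 2, rank(N^2) = 1, rank(N^3) = 0; the number of blocks of size ≥ j is rank(N^{j−1}) − rank(N^j), giving [2, 1, 1]. So we have 1 block(s) of size 3, 1 block(s) of size 1 → block sizes [3, 1]

Assembling the blocks gives a Jordan form
J =
  [2, 1, 0, 0]
  [0, 2, 1, 0]
  [0, 0, 2, 0]
  [0, 0, 0, 2]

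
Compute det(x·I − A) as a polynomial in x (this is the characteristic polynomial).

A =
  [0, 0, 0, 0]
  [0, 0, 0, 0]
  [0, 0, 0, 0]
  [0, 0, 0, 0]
x^4

Expanding det(x·I − A) (e.g. by cofactor expansion or by noting that A is similar to its Jordan form J, which has the same characteristic polynomial as A) gives
  χ_A(x) = x^4
which factors as x^4. The eigenvalues (with algebraic multiplicities) are λ = 0 with multiplicity 4.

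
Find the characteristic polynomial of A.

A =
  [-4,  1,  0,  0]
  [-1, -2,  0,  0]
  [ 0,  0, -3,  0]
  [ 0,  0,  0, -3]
x^4 + 12*x^3 + 54*x^2 + 108*x + 81

Expanding det(x·I − A) (e.g. by cofactor expansion or by noting that A is similar to its Jordan form J, which has the same characteristic polynomial as A) gives
  χ_A(x) = x^4 + 12*x^3 + 54*x^2 + 108*x + 81
which factors as (x + 3)^4. The eigenvalues (with algebraic multiplicities) are λ = -3 with multiplicity 4.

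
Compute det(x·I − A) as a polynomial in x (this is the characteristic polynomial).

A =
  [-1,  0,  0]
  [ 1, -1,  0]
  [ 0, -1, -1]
x^3 + 3*x^2 + 3*x + 1

Expanding det(x·I − A) (e.g. by cofactor expansion or by noting that A is similar to its Jordan form J, which has the same characteristic polynomial as A) gives
  χ_A(x) = x^3 + 3*x^2 + 3*x + 1
which factors as (x + 1)^3. The eigenvalues (with algebraic multiplicities) are λ = -1 with multiplicity 3.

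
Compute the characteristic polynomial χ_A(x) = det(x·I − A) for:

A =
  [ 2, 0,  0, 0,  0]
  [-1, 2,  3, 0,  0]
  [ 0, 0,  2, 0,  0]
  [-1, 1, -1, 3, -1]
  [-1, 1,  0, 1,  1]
x^5 - 10*x^4 + 40*x^3 - 80*x^2 + 80*x - 32

Expanding det(x·I − A) (e.g. by cofactor expansion or by noting that A is similar to its Jordan form J, which has the same characteristic polynomial as A) gives
  χ_A(x) = x^5 - 10*x^4 + 40*x^3 - 80*x^2 + 80*x - 32
which factors as (x - 2)^5. The eigenvalues (with algebraic multiplicities) are λ = 2 with multiplicity 5.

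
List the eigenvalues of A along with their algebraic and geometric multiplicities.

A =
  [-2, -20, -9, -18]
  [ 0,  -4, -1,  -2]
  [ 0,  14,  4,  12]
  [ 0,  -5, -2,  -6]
λ = -2: alg = 4, geom = 2

Step 1 — factor the characteristic polynomial to read off the algebraic multiplicities:
  χ_A(x) = (x + 2)^4

Step 2 — compute geometric multiplicities via the rank-nullity identity g(λ) = n − rank(A − λI):
  rank(A − (-2)·I) = 2, so dim ker(A − (-2)·I) = n − 2 = 2

Summary:
  λ = -2: algebraic multiplicity = 4, geometric multiplicity = 2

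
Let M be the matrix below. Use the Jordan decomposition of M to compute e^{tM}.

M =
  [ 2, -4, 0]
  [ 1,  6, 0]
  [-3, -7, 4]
e^{tM} =
  [-2*t*exp(4*t) + exp(4*t), -4*t*exp(4*t), 0]
  [t*exp(4*t), 2*t*exp(4*t) + exp(4*t), 0]
  [-t^2*exp(4*t)/2 - 3*t*exp(4*t), -t^2*exp(4*t) - 7*t*exp(4*t), exp(4*t)]

Strategy: write M = P · J · P⁻¹ where J is a Jordan canonical form, so e^{tM} = P · e^{tJ} · P⁻¹, and e^{tJ} can be computed block-by-block.

M has Jordan form
J =
  [4, 1, 0]
  [0, 4, 1]
  [0, 0, 4]
(up to reordering of blocks).

Per-block formulas:
  For a 3×3 Jordan block J_3(4): exp(t · J_3(4)) = e^(4t)·(I + t·N + (t^2/2)·N^2), where N is the 3×3 nilpotent shift.

After assembling e^{tJ} and conjugating by P, we get:

e^{tM} =
  [-2*t*exp(4*t) + exp(4*t), -4*t*exp(4*t), 0]
  [t*exp(4*t), 2*t*exp(4*t) + exp(4*t), 0]
  [-t^2*exp(4*t)/2 - 3*t*exp(4*t), -t^2*exp(4*t) - 7*t*exp(4*t), exp(4*t)]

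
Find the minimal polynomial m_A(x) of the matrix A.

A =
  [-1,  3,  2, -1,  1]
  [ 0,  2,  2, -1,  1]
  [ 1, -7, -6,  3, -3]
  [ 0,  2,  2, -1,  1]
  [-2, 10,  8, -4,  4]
x^2 + x

The characteristic polynomial is χ_A(x) = x^3*(x + 1)^2, so the eigenvalues are known. The minimal polynomial is
  m_A(x) = Π_λ (x − λ)^{k_λ}
where k_λ is the size of the *largest* Jordan block for λ (equivalently, the smallest k with (A − λI)^k v = 0 for every generalised eigenvector v of λ).

  λ = -1: largest Jordan block has size 1, contributing (x + 1)
  λ = 0: largest Jordan block has size 1, contributing (x − 0)

So m_A(x) = x*(x + 1) = x^2 + x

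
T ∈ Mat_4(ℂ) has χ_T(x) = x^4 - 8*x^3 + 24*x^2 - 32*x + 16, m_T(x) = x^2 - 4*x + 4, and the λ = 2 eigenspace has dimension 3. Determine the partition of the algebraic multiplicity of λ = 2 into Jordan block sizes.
Block sizes for λ = 2: [2, 1, 1]

Step 1 — from the characteristic polynomial, algebraic multiplicity of λ = 2 is 4. From dim ker(T − (2)·I) = 3, there are exactly 3 Jordan blocks for λ = 2.
Step 2 — from the minimal polynomial, the factor (x − 2)^2 tells us the largest block for λ = 2 has size 2.
Step 3 — with total size 4, 3 blocks, and largest block 2, the block sizes (in nonincreasing order) are [2, 1, 1].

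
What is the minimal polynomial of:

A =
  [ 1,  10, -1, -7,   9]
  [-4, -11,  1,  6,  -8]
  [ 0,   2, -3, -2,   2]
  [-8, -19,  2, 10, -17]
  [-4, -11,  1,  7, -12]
x^3 + 9*x^2 + 27*x + 27

The characteristic polynomial is χ_A(x) = (x + 3)^5, so the eigenvalues are known. The minimal polynomial is
  m_A(x) = Π_λ (x − λ)^{k_λ}
where k_λ is the size of the *largest* Jordan block for λ (equivalently, the smallest k with (A − λI)^k v = 0 for every generalised eigenvector v of λ).

  λ = -3: largest Jordan block has size 3, contributing (x + 3)^3

So m_A(x) = (x + 3)^3 = x^3 + 9*x^2 + 27*x + 27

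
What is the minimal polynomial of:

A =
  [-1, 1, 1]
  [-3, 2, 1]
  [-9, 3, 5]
x^3 - 6*x^2 + 12*x - 8

The characteristic polynomial is χ_A(x) = (x - 2)^3, so the eigenvalues are known. The minimal polynomial is
  m_A(x) = Π_λ (x − λ)^{k_λ}
where k_λ is the size of the *largest* Jordan block for λ (equivalently, the smallest k with (A − λI)^k v = 0 for every generalised eigenvector v of λ).

  λ = 2: largest Jordan block has size 3, contributing (x − 2)^3

So m_A(x) = (x - 2)^3 = x^3 - 6*x^2 + 12*x - 8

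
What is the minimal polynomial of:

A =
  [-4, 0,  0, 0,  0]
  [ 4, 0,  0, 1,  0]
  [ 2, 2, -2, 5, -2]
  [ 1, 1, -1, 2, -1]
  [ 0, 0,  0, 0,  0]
x^4 + 4*x^3

The characteristic polynomial is χ_A(x) = x^4*(x + 4), so the eigenvalues are known. The minimal polynomial is
  m_A(x) = Π_λ (x − λ)^{k_λ}
where k_λ is the size of the *largest* Jordan block for λ (equivalently, the smallest k with (A − λI)^k v = 0 for every generalised eigenvector v of λ).

  λ = -4: largest Jordan block has size 1, contributing (x + 4)
  λ = 0: largest Jordan block has size 3, contributing (x − 0)^3

So m_A(x) = x^3*(x + 4) = x^4 + 4*x^3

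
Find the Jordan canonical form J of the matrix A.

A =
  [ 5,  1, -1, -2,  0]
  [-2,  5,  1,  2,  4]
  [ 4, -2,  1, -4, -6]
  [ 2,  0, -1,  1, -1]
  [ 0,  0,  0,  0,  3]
J_3(3) ⊕ J_2(3)

The characteristic polynomial is
  det(x·I − A) = x^5 - 15*x^4 + 90*x^3 - 270*x^2 + 405*x - 243 = (x - 3)^5

Eigenvalues and multiplicities (the geometric multiplicity of λ is n − rank(A − λI), which equals the number of Jordan blocks for λ):
  λ = 3: algebraic multiplicity = 5, geometric multiplicity = 2

Determining the block sizes for each eigenvalue:
  λ = 3: with am = 5 and gm = 2, the partition is not yet determined (e.g. several partitions of 5 into 2 parts exist). Let N = A − (3)·I. Computing rank(N^1) = 3, rank(N^2) = 1, rank(N^3) = 0; the number of blocks of size ≥ j is rank(N^{j−1}) − rank(N^j), giving [2, 2, 1]. So we have 1 block(s) of size 3, 1 block(s) of size 2 → block sizes [3, 2]

Assembling the blocks gives a Jordan form
J =
  [3, 1, 0, 0, 0]
  [0, 3, 1, 0, 0]
  [0, 0, 3, 0, 0]
  [0, 0, 0, 3, 1]
  [0, 0, 0, 0, 3]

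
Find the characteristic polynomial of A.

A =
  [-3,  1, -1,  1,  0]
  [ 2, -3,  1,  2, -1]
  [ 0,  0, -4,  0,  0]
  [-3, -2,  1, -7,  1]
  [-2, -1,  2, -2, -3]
x^5 + 20*x^4 + 160*x^3 + 640*x^2 + 1280*x + 1024

Expanding det(x·I − A) (e.g. by cofactor expansion or by noting that A is similar to its Jordan form J, which has the same characteristic polynomial as A) gives
  χ_A(x) = x^5 + 20*x^4 + 160*x^3 + 640*x^2 + 1280*x + 1024
which factors as (x + 4)^5. The eigenvalues (with algebraic multiplicities) are λ = -4 with multiplicity 5.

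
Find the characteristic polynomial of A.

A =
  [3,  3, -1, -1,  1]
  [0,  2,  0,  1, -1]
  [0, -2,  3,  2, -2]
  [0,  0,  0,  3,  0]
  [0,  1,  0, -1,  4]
x^5 - 15*x^4 + 90*x^3 - 270*x^2 + 405*x - 243

Expanding det(x·I − A) (e.g. by cofactor expansion or by noting that A is similar to its Jordan form J, which has the same characteristic polynomial as A) gives
  χ_A(x) = x^5 - 15*x^4 + 90*x^3 - 270*x^2 + 405*x - 243
which factors as (x - 3)^5. The eigenvalues (with algebraic multiplicities) are λ = 3 with multiplicity 5.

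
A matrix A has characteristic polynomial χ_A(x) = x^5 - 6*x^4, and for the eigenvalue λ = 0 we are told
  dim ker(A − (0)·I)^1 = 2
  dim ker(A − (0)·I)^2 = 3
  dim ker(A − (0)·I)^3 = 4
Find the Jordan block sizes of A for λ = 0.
Block sizes for λ = 0: [3, 1]

From the dimensions of kernels of powers, the number of Jordan blocks of size at least j is d_j − d_{j−1} where d_j = dim ker(N^j) (with d_0 = 0). Computing the differences gives [2, 1, 1].
The number of blocks of size exactly k is (#blocks of size ≥ k) − (#blocks of size ≥ k + 1), so the partition is: 1 block(s) of size 1, 1 block(s) of size 3.
In nonincreasing order the block sizes are [3, 1].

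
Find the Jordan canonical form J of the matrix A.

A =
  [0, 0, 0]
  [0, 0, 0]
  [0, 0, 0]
J_1(0) ⊕ J_1(0) ⊕ J_1(0)

The characteristic polynomial is
  det(x·I − A) = x^3

Eigenvalues and multiplicities (the geometric multiplicity of λ is n − rank(A − λI), which equals the number of Jordan blocks for λ):
  λ = 0: algebraic multiplicity = 3, geometric multiplicity = 3

Determining the block sizes for each eigenvalue:
  λ = 0: gm = am = 3, so every block has size 1 → block sizes [1, 1, 1]

Assembling the blocks gives a Jordan form
J =
  [0, 0, 0]
  [0, 0, 0]
  [0, 0, 0]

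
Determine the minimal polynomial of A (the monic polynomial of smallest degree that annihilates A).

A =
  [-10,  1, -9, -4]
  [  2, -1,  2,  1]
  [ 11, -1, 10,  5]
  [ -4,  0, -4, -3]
x^2 + 2*x + 1

The characteristic polynomial is χ_A(x) = (x + 1)^4, so the eigenvalues are known. The minimal polynomial is
  m_A(x) = Π_λ (x − λ)^{k_λ}
where k_λ is the size of the *largest* Jordan block for λ (equivalently, the smallest k with (A − λI)^k v = 0 for every generalised eigenvector v of λ).

  λ = -1: largest Jordan block has size 2, contributing (x + 1)^2

So m_A(x) = (x + 1)^2 = x^2 + 2*x + 1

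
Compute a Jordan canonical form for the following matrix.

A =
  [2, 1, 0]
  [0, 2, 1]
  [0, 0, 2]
J_3(2)

The characteristic polynomial is
  det(x·I − A) = x^3 - 6*x^2 + 12*x - 8 = (x - 2)^3

Eigenvalues and multiplicities (the geometric multiplicity of λ is n − rank(A − λI), which equals the number of Jordan blocks for λ):
  λ = 2: algebraic multiplicity = 3, geometric multiplicity = 1

Determining the block sizes for each eigenvalue:
  λ = 2: one block (gm = 1), so the single block has size am = 3 → block sizes [3]

Assembling the blocks gives a Jordan form
J =
  [2, 1, 0]
  [0, 2, 1]
  [0, 0, 2]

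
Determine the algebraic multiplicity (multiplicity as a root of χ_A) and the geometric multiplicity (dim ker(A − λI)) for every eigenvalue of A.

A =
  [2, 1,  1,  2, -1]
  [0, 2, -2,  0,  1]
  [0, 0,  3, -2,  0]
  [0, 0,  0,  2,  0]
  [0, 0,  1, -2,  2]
λ = 2: alg = 4, geom = 2; λ = 3: alg = 1, geom = 1

Step 1 — factor the characteristic polynomial to read off the algebraic multiplicities:
  χ_A(x) = (x - 3)*(x - 2)^4

Step 2 — compute geometric multiplicities via the rank-nullity identity g(λ) = n − rank(A − λI):
  rank(A − (2)·I) = 3, so dim ker(A − (2)·I) = n − 3 = 2
  rank(A − (3)·I) = 4, so dim ker(A − (3)·I) = n − 4 = 1

Summary:
  λ = 2: algebraic multiplicity = 4, geometric multiplicity = 2
  λ = 3: algebraic multiplicity = 1, geometric multiplicity = 1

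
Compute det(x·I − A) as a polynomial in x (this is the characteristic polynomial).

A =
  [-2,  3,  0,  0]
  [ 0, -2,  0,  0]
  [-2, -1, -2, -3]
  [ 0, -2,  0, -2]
x^4 + 8*x^3 + 24*x^2 + 32*x + 16

Expanding det(x·I − A) (e.g. by cofactor expansion or by noting that A is similar to its Jordan form J, which has the same characteristic polynomial as A) gives
  χ_A(x) = x^4 + 8*x^3 + 24*x^2 + 32*x + 16
which factors as (x + 2)^4. The eigenvalues (with algebraic multiplicities) are λ = -2 with multiplicity 4.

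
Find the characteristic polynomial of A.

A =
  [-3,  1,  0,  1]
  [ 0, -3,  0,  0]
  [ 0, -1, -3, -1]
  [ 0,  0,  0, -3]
x^4 + 12*x^3 + 54*x^2 + 108*x + 81

Expanding det(x·I − A) (e.g. by cofactor expansion or by noting that A is similar to its Jordan form J, which has the same characteristic polynomial as A) gives
  χ_A(x) = x^4 + 12*x^3 + 54*x^2 + 108*x + 81
which factors as (x + 3)^4. The eigenvalues (with algebraic multiplicities) are λ = -3 with multiplicity 4.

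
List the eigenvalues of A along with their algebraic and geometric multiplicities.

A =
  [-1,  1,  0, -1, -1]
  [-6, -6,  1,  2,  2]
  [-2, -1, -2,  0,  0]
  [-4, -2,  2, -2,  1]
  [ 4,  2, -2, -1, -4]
λ = -3: alg = 5, geom = 2

Step 1 — factor the characteristic polynomial to read off the algebraic multiplicities:
  χ_A(x) = (x + 3)^5

Step 2 — compute geometric multiplicities via the rank-nullity identity g(λ) = n − rank(A − λI):
  rank(A − (-3)·I) = 3, so dim ker(A − (-3)·I) = n − 3 = 2

Summary:
  λ = -3: algebraic multiplicity = 5, geometric multiplicity = 2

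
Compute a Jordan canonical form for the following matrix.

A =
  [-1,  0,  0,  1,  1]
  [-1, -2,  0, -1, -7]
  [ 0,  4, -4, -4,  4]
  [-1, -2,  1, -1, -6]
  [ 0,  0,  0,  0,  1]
J_3(-2) ⊕ J_1(-2) ⊕ J_1(1)

The characteristic polynomial is
  det(x·I − A) = x^5 + 7*x^4 + 16*x^3 + 8*x^2 - 16*x - 16 = (x - 1)*(x + 2)^4

Eigenvalues and multiplicities (the geometric multiplicity of λ is n − rank(A − λI), which equals the number of Jordan blocks for λ):
  λ = -2: algebraic multiplicity = 4, geometric multiplicity = 2
  λ = 1: algebraic multiplicity = 1, geometric multiplicity = 1

Determining the block sizes for each eigenvalue:
  λ = -2: with am = 4 and gm = 2, the partition is not yet determined (e.g. several partitions of 4 into 2 parts exist). Let N = A − (-2)·I. Computing rank(N^1) = 3, rank(N^2) = 2, rank(N^3) = 1; the number of blocks of size ≥ j is rank(N^{j−1}) − rank(N^j), giving [2, 1, 1]. So we have 1 block(s) of size 3, 1 block(s) of size 1 → block sizes [3, 1]
  λ = 1: one block (gm = 1), so the single block has size am = 1 → block sizes [1]

Assembling the blocks gives a Jordan form
J =
  [-2,  1,  0,  0, 0]
  [ 0, -2,  1,  0, 0]
  [ 0,  0, -2,  0, 0]
  [ 0,  0,  0, -2, 0]
  [ 0,  0,  0,  0, 1]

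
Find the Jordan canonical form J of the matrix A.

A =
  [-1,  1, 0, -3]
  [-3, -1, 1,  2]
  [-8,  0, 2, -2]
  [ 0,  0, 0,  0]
J_3(0) ⊕ J_1(0)

The characteristic polynomial is
  det(x·I − A) = x^4

Eigenvalues and multiplicities (the geometric multiplicity of λ is n − rank(A − λI), which equals the number of Jordan blocks for λ):
  λ = 0: algebraic multiplicity = 4, geometric multiplicity = 2

Determining the block sizes for each eigenvalue:
  λ = 0: with am = 4 and gm = 2, the partition is not yet determined (e.g. several partitions of 4 into 2 parts exist). Let N = A − (0)·I. Computing rank(N^1) = 2, rank(N^2) = 1, rank(N^3) = 0; the number of blocks of size ≥ j is rank(N^{j−1}) − rank(N^j), giving [2, 1, 1]. So we have 1 block(s) of size 3, 1 block(s) of size 1 → block sizes [3, 1]

Assembling the blocks gives a Jordan form
J =
  [0, 1, 0, 0]
  [0, 0, 1, 0]
  [0, 0, 0, 0]
  [0, 0, 0, 0]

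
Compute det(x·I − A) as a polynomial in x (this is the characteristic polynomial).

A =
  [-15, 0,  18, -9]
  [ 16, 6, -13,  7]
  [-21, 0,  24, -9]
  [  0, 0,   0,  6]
x^4 - 21*x^3 + 162*x^2 - 540*x + 648

Expanding det(x·I − A) (e.g. by cofactor expansion or by noting that A is similar to its Jordan form J, which has the same characteristic polynomial as A) gives
  χ_A(x) = x^4 - 21*x^3 + 162*x^2 - 540*x + 648
which factors as (x - 6)^3*(x - 3). The eigenvalues (with algebraic multiplicities) are λ = 3 with multiplicity 1, λ = 6 with multiplicity 3.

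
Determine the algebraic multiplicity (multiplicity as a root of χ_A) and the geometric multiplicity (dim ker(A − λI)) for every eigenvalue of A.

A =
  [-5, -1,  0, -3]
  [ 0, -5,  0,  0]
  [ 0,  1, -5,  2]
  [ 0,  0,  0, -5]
λ = -5: alg = 4, geom = 2

Step 1 — factor the characteristic polynomial to read off the algebraic multiplicities:
  χ_A(x) = (x + 5)^4

Step 2 — compute geometric multiplicities via the rank-nullity identity g(λ) = n − rank(A − λI):
  rank(A − (-5)·I) = 2, so dim ker(A − (-5)·I) = n − 2 = 2

Summary:
  λ = -5: algebraic multiplicity = 4, geometric multiplicity = 2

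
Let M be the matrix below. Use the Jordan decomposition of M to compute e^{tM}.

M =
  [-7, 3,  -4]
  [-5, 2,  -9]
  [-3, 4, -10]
e^{tM} =
  [t^2*exp(-5*t)/2 - 2*t*exp(-5*t) + exp(-5*t), -t^2*exp(-5*t)/2 + 3*t*exp(-5*t), t^2*exp(-5*t)/2 - 4*t*exp(-5*t)]
  [t^2*exp(-5*t) - 5*t*exp(-5*t), -t^2*exp(-5*t) + 7*t*exp(-5*t) + exp(-5*t), t^2*exp(-5*t) - 9*t*exp(-5*t)]
  [t^2*exp(-5*t)/2 - 3*t*exp(-5*t), -t^2*exp(-5*t)/2 + 4*t*exp(-5*t), t^2*exp(-5*t)/2 - 5*t*exp(-5*t) + exp(-5*t)]

Strategy: write M = P · J · P⁻¹ where J is a Jordan canonical form, so e^{tM} = P · e^{tJ} · P⁻¹, and e^{tJ} can be computed block-by-block.

M has Jordan form
J =
  [-5,  1,  0]
  [ 0, -5,  1]
  [ 0,  0, -5]
(up to reordering of blocks).

Per-block formulas:
  For a 3×3 Jordan block J_3(-5): exp(t · J_3(-5)) = e^(-5t)·(I + t·N + (t^2/2)·N^2), where N is the 3×3 nilpotent shift.

After assembling e^{tJ} and conjugating by P, we get:

e^{tM} =
  [t^2*exp(-5*t)/2 - 2*t*exp(-5*t) + exp(-5*t), -t^2*exp(-5*t)/2 + 3*t*exp(-5*t), t^2*exp(-5*t)/2 - 4*t*exp(-5*t)]
  [t^2*exp(-5*t) - 5*t*exp(-5*t), -t^2*exp(-5*t) + 7*t*exp(-5*t) + exp(-5*t), t^2*exp(-5*t) - 9*t*exp(-5*t)]
  [t^2*exp(-5*t)/2 - 3*t*exp(-5*t), -t^2*exp(-5*t)/2 + 4*t*exp(-5*t), t^2*exp(-5*t)/2 - 5*t*exp(-5*t) + exp(-5*t)]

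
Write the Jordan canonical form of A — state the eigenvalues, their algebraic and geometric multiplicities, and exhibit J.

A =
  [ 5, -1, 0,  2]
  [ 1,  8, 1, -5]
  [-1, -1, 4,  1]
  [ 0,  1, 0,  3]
J_3(5) ⊕ J_1(5)

The characteristic polynomial is
  det(x·I − A) = x^4 - 20*x^3 + 150*x^2 - 500*x + 625 = (x - 5)^4

Eigenvalues and multiplicities (the geometric multiplicity of λ is n − rank(A − λI), which equals the number of Jordan blocks for λ):
  λ = 5: algebraic multiplicity = 4, geometric multiplicity = 2

Determining the block sizes for each eigenvalue:
  λ = 5: with am = 4 and gm = 2, the partition is not yet determined (e.g. several partitions of 4 into 2 parts exist). Let N = A − (5)·I. Computing rank(N^1) = 2, rank(N^2) = 1, rank(N^3) = 0; the number of blocks of size ≥ j is rank(N^{j−1}) − rank(N^j), giving [2, 1, 1]. So we have 1 block(s) of size 3, 1 block(s) of size 1 → block sizes [3, 1]

Assembling the blocks gives a Jordan form
J =
  [5, 1, 0, 0]
  [0, 5, 1, 0]
  [0, 0, 5, 0]
  [0, 0, 0, 5]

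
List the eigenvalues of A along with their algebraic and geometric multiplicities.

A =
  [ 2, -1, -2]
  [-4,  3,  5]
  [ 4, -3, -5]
λ = 0: alg = 3, geom = 1

Step 1 — factor the characteristic polynomial to read off the algebraic multiplicities:
  χ_A(x) = x^3

Step 2 — compute geometric multiplicities via the rank-nullity identity g(λ) = n − rank(A − λI):
  rank(A − (0)·I) = 2, so dim ker(A − (0)·I) = n − 2 = 1

Summary:
  λ = 0: algebraic multiplicity = 3, geometric multiplicity = 1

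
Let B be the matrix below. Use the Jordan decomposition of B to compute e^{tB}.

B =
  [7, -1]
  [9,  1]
e^{tB} =
  [3*t*exp(4*t) + exp(4*t), -t*exp(4*t)]
  [9*t*exp(4*t), -3*t*exp(4*t) + exp(4*t)]

Strategy: write B = P · J · P⁻¹ where J is a Jordan canonical form, so e^{tB} = P · e^{tJ} · P⁻¹, and e^{tJ} can be computed block-by-block.

B has Jordan form
J =
  [4, 1]
  [0, 4]
(up to reordering of blocks).

Per-block formulas:
  For a 2×2 Jordan block J_2(4): exp(t · J_2(4)) = e^(4t)·(I + t·N), where N is the 2×2 nilpotent shift.

After assembling e^{tJ} and conjugating by P, we get:

e^{tB} =
  [3*t*exp(4*t) + exp(4*t), -t*exp(4*t)]
  [9*t*exp(4*t), -3*t*exp(4*t) + exp(4*t)]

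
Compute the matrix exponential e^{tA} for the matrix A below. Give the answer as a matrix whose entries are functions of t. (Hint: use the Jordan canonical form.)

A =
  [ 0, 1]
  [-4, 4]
e^{tA} =
  [-2*t*exp(2*t) + exp(2*t), t*exp(2*t)]
  [-4*t*exp(2*t), 2*t*exp(2*t) + exp(2*t)]

Strategy: write A = P · J · P⁻¹ where J is a Jordan canonical form, so e^{tA} = P · e^{tJ} · P⁻¹, and e^{tJ} can be computed block-by-block.

A has Jordan form
J =
  [2, 1]
  [0, 2]
(up to reordering of blocks).

Per-block formulas:
  For a 2×2 Jordan block J_2(2): exp(t · J_2(2)) = e^(2t)·(I + t·N), where N is the 2×2 nilpotent shift.

After assembling e^{tJ} and conjugating by P, we get:

e^{tA} =
  [-2*t*exp(2*t) + exp(2*t), t*exp(2*t)]
  [-4*t*exp(2*t), 2*t*exp(2*t) + exp(2*t)]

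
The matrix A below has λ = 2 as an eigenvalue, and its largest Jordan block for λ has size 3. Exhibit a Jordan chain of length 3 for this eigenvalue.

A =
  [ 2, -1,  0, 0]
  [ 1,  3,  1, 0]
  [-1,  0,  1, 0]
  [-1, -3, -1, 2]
A Jordan chain for λ = 2 of length 3:
v_1 = (-1, 0, 1, -2)ᵀ
v_2 = (0, 1, -1, -1)ᵀ
v_3 = (1, 0, 0, 0)ᵀ

Let N = A − (2)·I. We want v_3 with N^3 v_3 = 0 but N^2 v_3 ≠ 0; then v_{j-1} := N · v_j for j = 3, …, 2.

Pick v_3 = (1, 0, 0, 0)ᵀ.
Then v_2 = N · v_3 = (0, 1, -1, -1)ᵀ.
Then v_1 = N · v_2 = (-1, 0, 1, -2)ᵀ.

Sanity check: (A − (2)·I) v_1 = (0, 0, 0, 0)ᵀ = 0. ✓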